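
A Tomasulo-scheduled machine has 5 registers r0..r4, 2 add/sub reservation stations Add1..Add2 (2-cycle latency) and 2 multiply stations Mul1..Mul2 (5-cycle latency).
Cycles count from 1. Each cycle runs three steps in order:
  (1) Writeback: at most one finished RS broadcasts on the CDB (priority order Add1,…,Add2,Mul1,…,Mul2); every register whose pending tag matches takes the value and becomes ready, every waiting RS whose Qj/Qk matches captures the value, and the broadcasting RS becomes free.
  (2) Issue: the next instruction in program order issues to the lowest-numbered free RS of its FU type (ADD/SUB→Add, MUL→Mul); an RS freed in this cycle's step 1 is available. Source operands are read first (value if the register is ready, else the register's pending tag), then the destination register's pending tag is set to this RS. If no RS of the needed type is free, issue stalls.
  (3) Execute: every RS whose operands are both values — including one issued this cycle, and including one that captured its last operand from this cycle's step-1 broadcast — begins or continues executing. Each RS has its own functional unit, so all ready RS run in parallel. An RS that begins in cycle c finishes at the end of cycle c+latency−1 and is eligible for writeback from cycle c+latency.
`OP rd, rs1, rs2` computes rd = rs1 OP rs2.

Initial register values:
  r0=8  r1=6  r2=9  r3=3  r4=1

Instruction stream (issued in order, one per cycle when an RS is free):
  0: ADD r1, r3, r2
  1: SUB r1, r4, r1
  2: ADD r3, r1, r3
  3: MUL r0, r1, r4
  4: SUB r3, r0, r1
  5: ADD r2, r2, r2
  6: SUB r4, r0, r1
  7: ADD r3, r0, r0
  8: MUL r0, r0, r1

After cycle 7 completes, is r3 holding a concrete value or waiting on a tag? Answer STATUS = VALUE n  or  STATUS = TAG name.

STATUS = TAG Add2

cycle 1: issue ADD r1<-Add1 // r0:8,r1:Add1,r2:9,r3:3,r4:1
cycle 2: issue SUB r1<-Add2 // r0:8,r1:Add2,r2:9,r3:3,r4:1
cycle 3: CDB Add1=12; issue ADD r3<-Add1 // r0:8,r1:Add2,r2:9,r3:Add1,r4:1
cycle 4: issue MUL r0<-Mul1 // r0:Mul1,r1:Add2,r2:9,r3:Add1,r4:1
cycle 5: CDB Add2=-11; issue SUB r3<-Add2 // r0:Mul1,r1:-11,r2:9,r3:Add2,r4:1
cycle 6: stall // r0:Mul1,r1:-11,r2:9,r3:Add2,r4:1
cycle 7: CDB Add1=-8; issue ADD r2<-Add1 // r0:Mul1,r1:-11,r2:Add1,r3:Add2,r4:1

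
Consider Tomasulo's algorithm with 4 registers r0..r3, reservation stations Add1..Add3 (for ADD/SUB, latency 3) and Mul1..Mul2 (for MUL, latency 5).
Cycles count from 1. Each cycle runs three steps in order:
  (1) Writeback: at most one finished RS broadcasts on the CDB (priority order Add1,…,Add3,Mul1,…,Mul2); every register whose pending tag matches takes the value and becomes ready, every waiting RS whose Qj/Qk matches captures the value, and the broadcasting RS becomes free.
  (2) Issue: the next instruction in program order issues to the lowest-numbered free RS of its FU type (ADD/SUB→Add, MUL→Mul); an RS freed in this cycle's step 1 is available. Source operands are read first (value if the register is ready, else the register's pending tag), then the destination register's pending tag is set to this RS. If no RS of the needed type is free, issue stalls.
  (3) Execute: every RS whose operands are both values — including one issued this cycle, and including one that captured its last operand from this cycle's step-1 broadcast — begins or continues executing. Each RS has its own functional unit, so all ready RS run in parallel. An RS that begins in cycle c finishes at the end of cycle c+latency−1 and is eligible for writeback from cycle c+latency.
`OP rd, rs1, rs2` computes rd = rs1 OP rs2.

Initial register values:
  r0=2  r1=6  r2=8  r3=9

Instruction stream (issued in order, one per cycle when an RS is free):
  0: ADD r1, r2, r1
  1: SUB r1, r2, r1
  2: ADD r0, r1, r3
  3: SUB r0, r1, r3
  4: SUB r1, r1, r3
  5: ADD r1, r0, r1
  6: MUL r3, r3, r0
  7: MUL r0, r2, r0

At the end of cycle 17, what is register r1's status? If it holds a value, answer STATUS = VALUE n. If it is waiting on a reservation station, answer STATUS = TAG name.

  c1: issue ADD r1<-Add1  regs: r0:2,r1:Add1,r2:8,r3:9
  c2: issue SUB r1<-Add2  regs: r0:2,r1:Add2,r2:8,r3:9
  c3: issue ADD r0<-Add3  regs: r0:Add3,r1:Add2,r2:8,r3:9
  c4: CDB Add1=14; issue SUB r0<-Add1  regs: r0:Add1,r1:Add2,r2:8,r3:9
  c5: stall  regs: r0:Add1,r1:Add2,r2:8,r3:9
  c6: stall  regs: r0:Add1,r1:Add2,r2:8,r3:9
  c7: CDB Add2=-6; issue SUB r1<-Add2  regs: r0:Add1,r1:Add2,r2:8,r3:9
  c8: stall  regs: r0:Add1,r1:Add2,r2:8,r3:9
  c9: stall  regs: r0:Add1,r1:Add2,r2:8,r3:9
  c10: CDB Add1=-15; issue ADD r1<-Add1  regs: r0:-15,r1:Add1,r2:8,r3:9
  c11: CDB Add2=-15; issue MUL r3<-Mul1  regs: r0:-15,r1:Add1,r2:8,r3:Mul1
  c12: CDB Add3=3; issue MUL r0<-Mul2  regs: r0:Mul2,r1:Add1,r2:8,r3:Mul1
  c13: -  regs: r0:Mul2,r1:Add1,r2:8,r3:Mul1
  c14: CDB Add1=-30  regs: r0:Mul2,r1:-30,r2:8,r3:Mul1
  c15: -  regs: r0:Mul2,r1:-30,r2:8,r3:Mul1
  c16: CDB Mul1=-135  regs: r0:Mul2,r1:-30,r2:8,r3:-135
  c17: CDB Mul2=-120  regs: r0:-120,r1:-30,r2:8,r3:-135

STATUS = VALUE -30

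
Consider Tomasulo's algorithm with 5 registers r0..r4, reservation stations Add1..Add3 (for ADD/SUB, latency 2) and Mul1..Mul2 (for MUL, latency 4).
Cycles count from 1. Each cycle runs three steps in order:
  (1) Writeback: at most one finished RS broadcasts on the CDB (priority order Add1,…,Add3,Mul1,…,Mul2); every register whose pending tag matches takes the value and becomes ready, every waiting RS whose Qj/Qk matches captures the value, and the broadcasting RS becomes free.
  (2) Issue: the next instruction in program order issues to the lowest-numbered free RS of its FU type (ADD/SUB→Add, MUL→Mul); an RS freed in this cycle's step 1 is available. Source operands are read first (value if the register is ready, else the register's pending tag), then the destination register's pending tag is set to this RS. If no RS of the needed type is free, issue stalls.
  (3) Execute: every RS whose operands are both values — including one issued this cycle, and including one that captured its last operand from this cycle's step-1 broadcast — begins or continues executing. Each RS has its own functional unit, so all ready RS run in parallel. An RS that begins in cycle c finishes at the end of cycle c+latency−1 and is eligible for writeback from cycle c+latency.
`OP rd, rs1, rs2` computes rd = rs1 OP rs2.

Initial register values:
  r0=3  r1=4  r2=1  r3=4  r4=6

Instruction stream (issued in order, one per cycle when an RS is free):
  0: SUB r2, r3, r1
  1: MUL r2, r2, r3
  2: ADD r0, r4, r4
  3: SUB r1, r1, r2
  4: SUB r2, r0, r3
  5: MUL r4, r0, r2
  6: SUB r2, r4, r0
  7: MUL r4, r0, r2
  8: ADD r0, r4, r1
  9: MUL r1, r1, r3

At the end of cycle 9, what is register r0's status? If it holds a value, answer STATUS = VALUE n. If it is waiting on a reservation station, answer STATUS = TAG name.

STATUS = TAG Add3

cycle 1: issue SUB r2<-Add1 // r0:3,r1:4,r2:Add1,r3:4,r4:6
cycle 2: issue MUL r2<-Mul1 // r0:3,r1:4,r2:Mul1,r3:4,r4:6
cycle 3: CDB Add1=0; issue ADD r0<-Add1 // r0:Add1,r1:4,r2:Mul1,r3:4,r4:6
cycle 4: issue SUB r1<-Add2 // r0:Add1,r1:Add2,r2:Mul1,r3:4,r4:6
cycle 5: CDB Add1=12; issue SUB r2<-Add1 // r0:12,r1:Add2,r2:Add1,r3:4,r4:6
cycle 6: issue MUL r4<-Mul2 // r0:12,r1:Add2,r2:Add1,r3:4,r4:Mul2
cycle 7: CDB Add1=8; issue SUB r2<-Add1 // r0:12,r1:Add2,r2:Add1,r3:4,r4:Mul2
cycle 8: CDB Mul1=0; issue MUL r4<-Mul1 // r0:12,r1:Add2,r2:Add1,r3:4,r4:Mul1
cycle 9: issue ADD r0<-Add3 // r0:Add3,r1:Add2,r2:Add1,r3:4,r4:Mul1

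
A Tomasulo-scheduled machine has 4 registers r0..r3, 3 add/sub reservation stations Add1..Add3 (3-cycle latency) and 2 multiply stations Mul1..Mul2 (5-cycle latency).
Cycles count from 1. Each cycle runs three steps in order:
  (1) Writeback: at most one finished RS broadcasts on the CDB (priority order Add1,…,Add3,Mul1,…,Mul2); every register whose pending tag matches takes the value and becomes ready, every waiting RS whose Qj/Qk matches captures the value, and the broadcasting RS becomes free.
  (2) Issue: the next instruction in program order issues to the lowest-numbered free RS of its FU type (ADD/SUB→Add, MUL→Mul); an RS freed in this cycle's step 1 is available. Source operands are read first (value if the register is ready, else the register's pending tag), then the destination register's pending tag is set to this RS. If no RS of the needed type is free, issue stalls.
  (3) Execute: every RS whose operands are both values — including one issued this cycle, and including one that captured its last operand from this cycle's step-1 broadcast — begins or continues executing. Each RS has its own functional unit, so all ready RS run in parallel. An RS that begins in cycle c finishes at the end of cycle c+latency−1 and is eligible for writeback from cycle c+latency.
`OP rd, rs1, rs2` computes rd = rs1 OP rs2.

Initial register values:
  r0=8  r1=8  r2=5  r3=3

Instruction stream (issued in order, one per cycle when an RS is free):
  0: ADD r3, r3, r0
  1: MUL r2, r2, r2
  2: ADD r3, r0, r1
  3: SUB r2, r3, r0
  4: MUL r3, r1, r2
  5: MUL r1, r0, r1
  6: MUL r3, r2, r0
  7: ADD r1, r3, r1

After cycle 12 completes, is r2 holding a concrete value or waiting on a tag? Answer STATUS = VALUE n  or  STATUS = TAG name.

  c1: issue ADD r3<-Add1  regs: r0:8,r1:8,r2:5,r3:Add1
  c2: issue MUL r2<-Mul1  regs: r0:8,r1:8,r2:Mul1,r3:Add1
  c3: issue ADD r3<-Add2  regs: r0:8,r1:8,r2:Mul1,r3:Add2
  c4: CDB Add1=11; issue SUB r2<-Add1  regs: r0:8,r1:8,r2:Add1,r3:Add2
  c5: issue MUL r3<-Mul2  regs: r0:8,r1:8,r2:Add1,r3:Mul2
  c6: CDB Add2=16; stall  regs: r0:8,r1:8,r2:Add1,r3:Mul2
  c7: CDB Mul1=25; issue MUL r1<-Mul1  regs: r0:8,r1:Mul1,r2:Add1,r3:Mul2
  c8: stall  regs: r0:8,r1:Mul1,r2:Add1,r3:Mul2
  c9: CDB Add1=8; stall  regs: r0:8,r1:Mul1,r2:8,r3:Mul2
  c10: stall  regs: r0:8,r1:Mul1,r2:8,r3:Mul2
  c11: stall  regs: r0:8,r1:Mul1,r2:8,r3:Mul2
  c12: CDB Mul1=64; issue MUL r3<-Mul1  regs: r0:8,r1:64,r2:8,r3:Mul1

STATUS = VALUE 8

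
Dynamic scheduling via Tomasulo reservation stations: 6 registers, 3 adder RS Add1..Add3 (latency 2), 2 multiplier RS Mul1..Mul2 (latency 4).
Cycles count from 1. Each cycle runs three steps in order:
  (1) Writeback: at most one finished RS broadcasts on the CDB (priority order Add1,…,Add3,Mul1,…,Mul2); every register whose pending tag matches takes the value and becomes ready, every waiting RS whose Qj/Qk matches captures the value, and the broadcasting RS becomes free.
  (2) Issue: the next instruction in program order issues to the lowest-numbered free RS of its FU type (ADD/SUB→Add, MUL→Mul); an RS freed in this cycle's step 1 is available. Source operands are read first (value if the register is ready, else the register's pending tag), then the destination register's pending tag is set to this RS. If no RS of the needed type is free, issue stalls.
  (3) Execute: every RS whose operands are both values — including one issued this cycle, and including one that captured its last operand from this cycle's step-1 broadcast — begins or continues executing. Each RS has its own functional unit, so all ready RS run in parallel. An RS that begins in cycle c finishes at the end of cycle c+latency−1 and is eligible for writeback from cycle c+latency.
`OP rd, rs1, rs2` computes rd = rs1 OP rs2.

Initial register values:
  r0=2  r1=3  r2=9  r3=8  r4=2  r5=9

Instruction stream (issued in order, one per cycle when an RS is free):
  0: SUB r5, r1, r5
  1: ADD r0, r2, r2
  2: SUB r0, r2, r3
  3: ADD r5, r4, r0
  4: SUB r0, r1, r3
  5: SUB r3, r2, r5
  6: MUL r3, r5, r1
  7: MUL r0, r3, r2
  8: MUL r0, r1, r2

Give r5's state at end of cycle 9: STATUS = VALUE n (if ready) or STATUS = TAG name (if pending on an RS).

  c1: issue SUB r5<-Add1  regs: r0:2,r1:3,r2:9,r3:8,r4:2,r5:Add1
  c2: issue ADD r0<-Add2  regs: r0:Add2,r1:3,r2:9,r3:8,r4:2,r5:Add1
  c3: CDB Add1=-6; issue SUB r0<-Add1  regs: r0:Add1,r1:3,r2:9,r3:8,r4:2,r5:-6
  c4: CDB Add2=18; issue ADD r5<-Add2  regs: r0:Add1,r1:3,r2:9,r3:8,r4:2,r5:Add2
  c5: CDB Add1=1; issue SUB r0<-Add1  regs: r0:Add1,r1:3,r2:9,r3:8,r4:2,r5:Add2
  c6: issue SUB r3<-Add3  regs: r0:Add1,r1:3,r2:9,r3:Add3,r4:2,r5:Add2
  c7: CDB Add1=-5; issue MUL r3<-Mul1  regs: r0:-5,r1:3,r2:9,r3:Mul1,r4:2,r5:Add2
  c8: CDB Add2=3; issue MUL r0<-Mul2  regs: r0:Mul2,r1:3,r2:9,r3:Mul1,r4:2,r5:3
  c9: stall  regs: r0:Mul2,r1:3,r2:9,r3:Mul1,r4:2,r5:3

STATUS = VALUE 3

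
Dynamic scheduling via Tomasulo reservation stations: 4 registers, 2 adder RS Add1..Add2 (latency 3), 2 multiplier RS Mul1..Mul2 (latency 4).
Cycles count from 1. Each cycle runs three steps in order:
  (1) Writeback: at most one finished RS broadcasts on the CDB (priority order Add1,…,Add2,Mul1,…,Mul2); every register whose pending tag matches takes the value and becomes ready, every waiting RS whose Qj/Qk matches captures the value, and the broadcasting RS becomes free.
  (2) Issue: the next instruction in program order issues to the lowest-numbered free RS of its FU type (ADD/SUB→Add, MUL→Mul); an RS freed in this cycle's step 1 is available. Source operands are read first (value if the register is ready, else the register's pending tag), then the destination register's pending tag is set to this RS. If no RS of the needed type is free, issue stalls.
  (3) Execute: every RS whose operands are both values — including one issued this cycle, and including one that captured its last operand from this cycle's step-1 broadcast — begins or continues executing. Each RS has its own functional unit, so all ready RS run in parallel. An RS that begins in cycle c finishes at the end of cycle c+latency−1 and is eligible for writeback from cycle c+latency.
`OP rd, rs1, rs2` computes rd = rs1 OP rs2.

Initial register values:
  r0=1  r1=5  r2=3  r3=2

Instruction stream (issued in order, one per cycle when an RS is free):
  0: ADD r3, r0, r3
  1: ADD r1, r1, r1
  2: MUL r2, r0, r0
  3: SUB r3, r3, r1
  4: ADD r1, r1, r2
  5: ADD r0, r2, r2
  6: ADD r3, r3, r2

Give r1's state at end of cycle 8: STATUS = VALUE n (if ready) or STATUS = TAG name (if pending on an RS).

c1: issue ADD r3<-Add1 | r0:1,r1:5,r2:3,r3:Add1
c2: issue ADD r1<-Add2 | r0:1,r1:Add2,r2:3,r3:Add1
c3: issue MUL r2<-Mul1 | r0:1,r1:Add2,r2:Mul1,r3:Add1
c4: CDB Add1=3; issue SUB r3<-Add1 | r0:1,r1:Add2,r2:Mul1,r3:Add1
c5: CDB Add2=10; issue ADD r1<-Add2 | r0:1,r1:Add2,r2:Mul1,r3:Add1
c6: stall | r0:1,r1:Add2,r2:Mul1,r3:Add1
c7: CDB Mul1=1; stall | r0:1,r1:Add2,r2:1,r3:Add1
c8: CDB Add1=-7; issue ADD r0<-Add1 | r0:Add1,r1:Add2,r2:1,r3:-7

STATUS = TAG Add2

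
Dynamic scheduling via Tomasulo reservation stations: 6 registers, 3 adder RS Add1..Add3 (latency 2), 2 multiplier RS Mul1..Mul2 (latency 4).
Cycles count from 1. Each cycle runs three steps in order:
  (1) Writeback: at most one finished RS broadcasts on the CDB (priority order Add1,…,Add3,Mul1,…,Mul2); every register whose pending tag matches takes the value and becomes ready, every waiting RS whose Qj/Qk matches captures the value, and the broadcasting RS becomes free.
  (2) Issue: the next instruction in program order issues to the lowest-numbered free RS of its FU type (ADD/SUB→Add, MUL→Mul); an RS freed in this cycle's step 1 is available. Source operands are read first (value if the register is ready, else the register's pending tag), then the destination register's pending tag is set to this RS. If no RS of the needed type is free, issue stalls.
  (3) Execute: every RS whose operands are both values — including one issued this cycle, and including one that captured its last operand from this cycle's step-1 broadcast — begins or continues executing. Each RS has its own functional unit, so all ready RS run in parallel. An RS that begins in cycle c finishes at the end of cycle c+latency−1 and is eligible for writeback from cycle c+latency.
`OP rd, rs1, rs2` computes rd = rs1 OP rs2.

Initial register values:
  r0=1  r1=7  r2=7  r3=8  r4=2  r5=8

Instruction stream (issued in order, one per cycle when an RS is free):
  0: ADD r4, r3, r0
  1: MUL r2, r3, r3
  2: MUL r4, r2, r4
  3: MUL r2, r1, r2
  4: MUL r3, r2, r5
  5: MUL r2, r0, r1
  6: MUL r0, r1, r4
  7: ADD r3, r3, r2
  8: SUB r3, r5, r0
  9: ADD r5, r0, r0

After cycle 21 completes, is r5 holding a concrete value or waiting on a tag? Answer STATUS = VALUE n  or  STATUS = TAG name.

cycle 1: issue ADD r4<-Add1 // r0:1,r1:7,r2:7,r3:8,r4:Add1,r5:8
cycle 2: issue MUL r2<-Mul1 // r0:1,r1:7,r2:Mul1,r3:8,r4:Add1,r5:8
cycle 3: CDB Add1=9; issue MUL r4<-Mul2 // r0:1,r1:7,r2:Mul1,r3:8,r4:Mul2,r5:8
cycle 4: stall // r0:1,r1:7,r2:Mul1,r3:8,r4:Mul2,r5:8
cycle 5: stall // r0:1,r1:7,r2:Mul1,r3:8,r4:Mul2,r5:8
cycle 6: CDB Mul1=64; issue MUL r2<-Mul1 // r0:1,r1:7,r2:Mul1,r3:8,r4:Mul2,r5:8
cycle 7: stall // r0:1,r1:7,r2:Mul1,r3:8,r4:Mul2,r5:8
cycle 8: stall // r0:1,r1:7,r2:Mul1,r3:8,r4:Mul2,r5:8
cycle 9: stall // r0:1,r1:7,r2:Mul1,r3:8,r4:Mul2,r5:8
cycle 10: CDB Mul1=448; issue MUL r3<-Mul1 // r0:1,r1:7,r2:448,r3:Mul1,r4:Mul2,r5:8
cycle 11: CDB Mul2=576; issue MUL r2<-Mul2 // r0:1,r1:7,r2:Mul2,r3:Mul1,r4:576,r5:8
cycle 12: stall // r0:1,r1:7,r2:Mul2,r3:Mul1,r4:576,r5:8
cycle 13: stall // r0:1,r1:7,r2:Mul2,r3:Mul1,r4:576,r5:8
cycle 14: CDB Mul1=3584; issue MUL r0<-Mul1 // r0:Mul1,r1:7,r2:Mul2,r3:3584,r4:576,r5:8
cycle 15: CDB Mul2=7; issue ADD r3<-Add1 // r0:Mul1,r1:7,r2:7,r3:Add1,r4:576,r5:8
cycle 16: issue SUB r3<-Add2 // r0:Mul1,r1:7,r2:7,r3:Add2,r4:576,r5:8
cycle 17: CDB Add1=3591; issue ADD r5<-Add1 // r0:Mul1,r1:7,r2:7,r3:Add2,r4:576,r5:Add1
cycle 18: CDB Mul1=4032 // r0:4032,r1:7,r2:7,r3:Add2,r4:576,r5:Add1
cycle 19: - // r0:4032,r1:7,r2:7,r3:Add2,r4:576,r5:Add1
cycle 20: CDB Add1=8064 // r0:4032,r1:7,r2:7,r3:Add2,r4:576,r5:8064
cycle 21: CDB Add2=-4024 // r0:4032,r1:7,r2:7,r3:-4024,r4:576,r5:8064

STATUS = VALUE 8064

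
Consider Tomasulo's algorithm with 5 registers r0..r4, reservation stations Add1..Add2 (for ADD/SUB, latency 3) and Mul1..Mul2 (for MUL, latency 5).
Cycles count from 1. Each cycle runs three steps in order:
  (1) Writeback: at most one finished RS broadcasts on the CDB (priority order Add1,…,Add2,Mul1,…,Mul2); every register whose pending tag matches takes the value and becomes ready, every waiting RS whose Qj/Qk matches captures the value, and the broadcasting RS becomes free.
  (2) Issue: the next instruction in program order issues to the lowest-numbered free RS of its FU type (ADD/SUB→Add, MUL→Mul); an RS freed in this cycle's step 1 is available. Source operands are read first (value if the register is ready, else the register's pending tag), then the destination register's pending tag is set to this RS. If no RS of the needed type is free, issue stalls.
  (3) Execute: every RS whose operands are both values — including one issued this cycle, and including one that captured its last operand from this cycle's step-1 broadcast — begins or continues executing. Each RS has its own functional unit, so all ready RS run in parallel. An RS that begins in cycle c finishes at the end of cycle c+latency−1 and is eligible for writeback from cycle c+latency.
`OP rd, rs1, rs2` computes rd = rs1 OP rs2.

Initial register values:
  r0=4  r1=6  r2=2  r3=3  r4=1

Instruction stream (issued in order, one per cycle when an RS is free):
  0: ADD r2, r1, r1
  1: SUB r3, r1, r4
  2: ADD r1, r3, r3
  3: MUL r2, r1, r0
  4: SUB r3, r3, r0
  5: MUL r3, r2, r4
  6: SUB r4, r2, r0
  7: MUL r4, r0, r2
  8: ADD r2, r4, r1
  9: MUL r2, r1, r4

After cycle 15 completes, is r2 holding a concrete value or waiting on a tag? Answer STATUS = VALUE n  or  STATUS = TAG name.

cycle 1: issue ADD r2<-Add1 // r0:4,r1:6,r2:Add1,r3:3,r4:1
cycle 2: issue SUB r3<-Add2 // r0:4,r1:6,r2:Add1,r3:Add2,r4:1
cycle 3: stall // r0:4,r1:6,r2:Add1,r3:Add2,r4:1
cycle 4: CDB Add1=12; issue ADD r1<-Add1 // r0:4,r1:Add1,r2:12,r3:Add2,r4:1
cycle 5: CDB Add2=5; issue MUL r2<-Mul1 // r0:4,r1:Add1,r2:Mul1,r3:5,r4:1
cycle 6: issue SUB r3<-Add2 // r0:4,r1:Add1,r2:Mul1,r3:Add2,r4:1
cycle 7: issue MUL r3<-Mul2 // r0:4,r1:Add1,r2:Mul1,r3:Mul2,r4:1
cycle 8: CDB Add1=10; issue SUB r4<-Add1 // r0:4,r1:10,r2:Mul1,r3:Mul2,r4:Add1
cycle 9: CDB Add2=1; stall // r0:4,r1:10,r2:Mul1,r3:Mul2,r4:Add1
cycle 10: stall // r0:4,r1:10,r2:Mul1,r3:Mul2,r4:Add1
cycle 11: stall // r0:4,r1:10,r2:Mul1,r3:Mul2,r4:Add1
cycle 12: stall // r0:4,r1:10,r2:Mul1,r3:Mul2,r4:Add1
cycle 13: CDB Mul1=40; issue MUL r4<-Mul1 // r0:4,r1:10,r2:40,r3:Mul2,r4:Mul1
cycle 14: issue ADD r2<-Add2 // r0:4,r1:10,r2:Add2,r3:Mul2,r4:Mul1
cycle 15: stall // r0:4,r1:10,r2:Add2,r3:Mul2,r4:Mul1

STATUS = TAG Add2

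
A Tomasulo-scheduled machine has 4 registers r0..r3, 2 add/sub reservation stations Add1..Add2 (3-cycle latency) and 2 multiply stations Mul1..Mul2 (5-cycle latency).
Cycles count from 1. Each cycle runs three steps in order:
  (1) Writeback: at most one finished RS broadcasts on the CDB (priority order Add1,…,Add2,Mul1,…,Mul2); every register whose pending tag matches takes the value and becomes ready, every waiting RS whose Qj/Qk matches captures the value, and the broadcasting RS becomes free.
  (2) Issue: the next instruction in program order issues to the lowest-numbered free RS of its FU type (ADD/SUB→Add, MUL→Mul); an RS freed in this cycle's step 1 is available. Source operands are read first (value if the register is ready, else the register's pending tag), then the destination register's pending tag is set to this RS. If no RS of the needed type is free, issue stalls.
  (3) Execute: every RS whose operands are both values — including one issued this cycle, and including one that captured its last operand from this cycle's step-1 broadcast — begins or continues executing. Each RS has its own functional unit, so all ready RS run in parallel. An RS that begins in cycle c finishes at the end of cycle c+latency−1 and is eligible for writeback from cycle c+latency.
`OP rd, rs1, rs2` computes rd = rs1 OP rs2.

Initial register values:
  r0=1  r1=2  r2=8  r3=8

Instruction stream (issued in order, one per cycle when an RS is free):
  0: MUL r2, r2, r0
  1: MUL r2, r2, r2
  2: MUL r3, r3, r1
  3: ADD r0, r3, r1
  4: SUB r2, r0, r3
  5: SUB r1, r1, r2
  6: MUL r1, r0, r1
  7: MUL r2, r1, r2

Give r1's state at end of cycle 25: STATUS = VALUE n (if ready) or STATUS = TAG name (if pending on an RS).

STATUS = VALUE 0

  c1: issue MUL r2<-Mul1  regs: r0:1,r1:2,r2:Mul1,r3:8
  c2: issue MUL r2<-Mul2  regs: r0:1,r1:2,r2:Mul2,r3:8
  c3: stall  regs: r0:1,r1:2,r2:Mul2,r3:8
  c4: stall  regs: r0:1,r1:2,r2:Mul2,r3:8
  c5: stall  regs: r0:1,r1:2,r2:Mul2,r3:8
  c6: CDB Mul1=8; issue MUL r3<-Mul1  regs: r0:1,r1:2,r2:Mul2,r3:Mul1
  c7: issue ADD r0<-Add1  regs: r0:Add1,r1:2,r2:Mul2,r3:Mul1
  c8: issue SUB r2<-Add2  regs: r0:Add1,r1:2,r2:Add2,r3:Mul1
  c9: stall  regs: r0:Add1,r1:2,r2:Add2,r3:Mul1
  c10: stall  regs: r0:Add1,r1:2,r2:Add2,r3:Mul1
  c11: CDB Mul1=16; stall  regs: r0:Add1,r1:2,r2:Add2,r3:16
  c12: CDB Mul2=64; stall  regs: r0:Add1,r1:2,r2:Add2,r3:16
  c13: stall  regs: r0:Add1,r1:2,r2:Add2,r3:16
  c14: CDB Add1=18; issue SUB r1<-Add1  regs: r0:18,r1:Add1,r2:Add2,r3:16
  c15: issue MUL r1<-Mul1  regs: r0:18,r1:Mul1,r2:Add2,r3:16
  c16: issue MUL r2<-Mul2  regs: r0:18,r1:Mul1,r2:Mul2,r3:16
  c17: CDB Add2=2  regs: r0:18,r1:Mul1,r2:Mul2,r3:16
  c18: -  regs: r0:18,r1:Mul1,r2:Mul2,r3:16
  c19: -  regs: r0:18,r1:Mul1,r2:Mul2,r3:16
  c20: CDB Add1=0  regs: r0:18,r1:Mul1,r2:Mul2,r3:16
  c21: -  regs: r0:18,r1:Mul1,r2:Mul2,r3:16
  c22: -  regs: r0:18,r1:Mul1,r2:Mul2,r3:16
  c23: -  regs: r0:18,r1:Mul1,r2:Mul2,r3:16
  c24: -  regs: r0:18,r1:Mul1,r2:Mul2,r3:16
  c25: CDB Mul1=0  regs: r0:18,r1:0,r2:Mul2,r3:16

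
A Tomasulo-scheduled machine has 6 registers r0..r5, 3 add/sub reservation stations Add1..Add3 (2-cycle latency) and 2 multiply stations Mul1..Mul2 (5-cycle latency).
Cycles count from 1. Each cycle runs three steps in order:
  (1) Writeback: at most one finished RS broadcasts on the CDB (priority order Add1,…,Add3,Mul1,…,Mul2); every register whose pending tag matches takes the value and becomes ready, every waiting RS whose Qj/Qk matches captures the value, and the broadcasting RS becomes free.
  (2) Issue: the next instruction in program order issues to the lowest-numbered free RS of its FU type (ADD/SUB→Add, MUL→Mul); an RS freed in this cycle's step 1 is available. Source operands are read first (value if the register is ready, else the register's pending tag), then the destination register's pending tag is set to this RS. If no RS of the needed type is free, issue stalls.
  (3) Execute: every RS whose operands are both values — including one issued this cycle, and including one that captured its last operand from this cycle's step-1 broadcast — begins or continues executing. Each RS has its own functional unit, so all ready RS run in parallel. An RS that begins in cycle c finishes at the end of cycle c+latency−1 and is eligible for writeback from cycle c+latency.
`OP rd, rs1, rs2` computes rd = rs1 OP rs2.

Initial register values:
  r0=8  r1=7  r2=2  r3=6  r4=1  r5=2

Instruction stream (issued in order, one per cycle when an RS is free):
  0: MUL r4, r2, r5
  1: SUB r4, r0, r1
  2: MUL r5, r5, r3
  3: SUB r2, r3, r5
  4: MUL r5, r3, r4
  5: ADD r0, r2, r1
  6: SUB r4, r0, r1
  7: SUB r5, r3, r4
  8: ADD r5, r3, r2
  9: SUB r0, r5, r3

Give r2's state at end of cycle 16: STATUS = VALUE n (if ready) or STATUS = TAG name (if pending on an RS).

c1: issue MUL r4<-Mul1 | r0:8,r1:7,r2:2,r3:6,r4:Mul1,r5:2
c2: issue SUB r4<-Add1 | r0:8,r1:7,r2:2,r3:6,r4:Add1,r5:2
c3: issue MUL r5<-Mul2 | r0:8,r1:7,r2:2,r3:6,r4:Add1,r5:Mul2
c4: CDB Add1=1; issue SUB r2<-Add1 | r0:8,r1:7,r2:Add1,r3:6,r4:1,r5:Mul2
c5: stall | r0:8,r1:7,r2:Add1,r3:6,r4:1,r5:Mul2
c6: CDB Mul1=4; issue MUL r5<-Mul1 | r0:8,r1:7,r2:Add1,r3:6,r4:1,r5:Mul1
c7: issue ADD r0<-Add2 | r0:Add2,r1:7,r2:Add1,r3:6,r4:1,r5:Mul1
c8: CDB Mul2=12; issue SUB r4<-Add3 | r0:Add2,r1:7,r2:Add1,r3:6,r4:Add3,r5:Mul1
c9: stall | r0:Add2,r1:7,r2:Add1,r3:6,r4:Add3,r5:Mul1
c10: CDB Add1=-6; issue SUB r5<-Add1 | r0:Add2,r1:7,r2:-6,r3:6,r4:Add3,r5:Add1
c11: CDB Mul1=6; stall | r0:Add2,r1:7,r2:-6,r3:6,r4:Add3,r5:Add1
c12: CDB Add2=1; issue ADD r5<-Add2 | r0:1,r1:7,r2:-6,r3:6,r4:Add3,r5:Add2
c13: stall | r0:1,r1:7,r2:-6,r3:6,r4:Add3,r5:Add2
c14: CDB Add2=0; issue SUB r0<-Add2 | r0:Add2,r1:7,r2:-6,r3:6,r4:Add3,r5:0
c15: CDB Add3=-6 | r0:Add2,r1:7,r2:-6,r3:6,r4:-6,r5:0
c16: CDB Add2=-6 | r0:-6,r1:7,r2:-6,r3:6,r4:-6,r5:0

STATUS = VALUE -6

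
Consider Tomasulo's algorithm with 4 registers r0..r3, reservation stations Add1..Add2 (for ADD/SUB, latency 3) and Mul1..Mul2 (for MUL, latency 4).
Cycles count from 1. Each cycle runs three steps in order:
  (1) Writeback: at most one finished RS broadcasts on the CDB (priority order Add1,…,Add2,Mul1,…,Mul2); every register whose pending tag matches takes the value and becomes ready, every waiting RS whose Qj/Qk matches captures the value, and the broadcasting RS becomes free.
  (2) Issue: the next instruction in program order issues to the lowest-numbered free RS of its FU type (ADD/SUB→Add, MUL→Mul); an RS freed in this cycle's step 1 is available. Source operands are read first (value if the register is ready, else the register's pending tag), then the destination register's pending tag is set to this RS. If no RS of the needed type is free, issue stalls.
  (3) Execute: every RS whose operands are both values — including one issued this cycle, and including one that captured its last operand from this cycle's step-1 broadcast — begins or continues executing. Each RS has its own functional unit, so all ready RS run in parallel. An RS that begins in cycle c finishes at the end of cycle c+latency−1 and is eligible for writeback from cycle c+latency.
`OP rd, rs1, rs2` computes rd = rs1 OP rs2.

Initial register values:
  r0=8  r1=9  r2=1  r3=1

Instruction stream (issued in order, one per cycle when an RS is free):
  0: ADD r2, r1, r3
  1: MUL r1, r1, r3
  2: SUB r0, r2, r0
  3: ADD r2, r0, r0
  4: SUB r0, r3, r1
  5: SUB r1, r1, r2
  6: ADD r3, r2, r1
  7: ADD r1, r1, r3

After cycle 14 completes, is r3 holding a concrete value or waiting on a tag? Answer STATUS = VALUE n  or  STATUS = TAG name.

STATUS = TAG Add2

cycle 1: issue ADD r2<-Add1 // r0:8,r1:9,r2:Add1,r3:1
cycle 2: issue MUL r1<-Mul1 // r0:8,r1:Mul1,r2:Add1,r3:1
cycle 3: issue SUB r0<-Add2 // r0:Add2,r1:Mul1,r2:Add1,r3:1
cycle 4: CDB Add1=10; issue ADD r2<-Add1 // r0:Add2,r1:Mul1,r2:Add1,r3:1
cycle 5: stall // r0:Add2,r1:Mul1,r2:Add1,r3:1
cycle 6: CDB Mul1=9; stall // r0:Add2,r1:9,r2:Add1,r3:1
cycle 7: CDB Add2=2; issue SUB r0<-Add2 // r0:Add2,r1:9,r2:Add1,r3:1
cycle 8: stall // r0:Add2,r1:9,r2:Add1,r3:1
cycle 9: stall // r0:Add2,r1:9,r2:Add1,r3:1
cycle 10: CDB Add1=4; issue SUB r1<-Add1 // r0:Add2,r1:Add1,r2:4,r3:1
cycle 11: CDB Add2=-8; issue ADD r3<-Add2 // r0:-8,r1:Add1,r2:4,r3:Add2
cycle 12: stall // r0:-8,r1:Add1,r2:4,r3:Add2
cycle 13: CDB Add1=5; issue ADD r1<-Add1 // r0:-8,r1:Add1,r2:4,r3:Add2
cycle 14: - // r0:-8,r1:Add1,r2:4,r3:Add2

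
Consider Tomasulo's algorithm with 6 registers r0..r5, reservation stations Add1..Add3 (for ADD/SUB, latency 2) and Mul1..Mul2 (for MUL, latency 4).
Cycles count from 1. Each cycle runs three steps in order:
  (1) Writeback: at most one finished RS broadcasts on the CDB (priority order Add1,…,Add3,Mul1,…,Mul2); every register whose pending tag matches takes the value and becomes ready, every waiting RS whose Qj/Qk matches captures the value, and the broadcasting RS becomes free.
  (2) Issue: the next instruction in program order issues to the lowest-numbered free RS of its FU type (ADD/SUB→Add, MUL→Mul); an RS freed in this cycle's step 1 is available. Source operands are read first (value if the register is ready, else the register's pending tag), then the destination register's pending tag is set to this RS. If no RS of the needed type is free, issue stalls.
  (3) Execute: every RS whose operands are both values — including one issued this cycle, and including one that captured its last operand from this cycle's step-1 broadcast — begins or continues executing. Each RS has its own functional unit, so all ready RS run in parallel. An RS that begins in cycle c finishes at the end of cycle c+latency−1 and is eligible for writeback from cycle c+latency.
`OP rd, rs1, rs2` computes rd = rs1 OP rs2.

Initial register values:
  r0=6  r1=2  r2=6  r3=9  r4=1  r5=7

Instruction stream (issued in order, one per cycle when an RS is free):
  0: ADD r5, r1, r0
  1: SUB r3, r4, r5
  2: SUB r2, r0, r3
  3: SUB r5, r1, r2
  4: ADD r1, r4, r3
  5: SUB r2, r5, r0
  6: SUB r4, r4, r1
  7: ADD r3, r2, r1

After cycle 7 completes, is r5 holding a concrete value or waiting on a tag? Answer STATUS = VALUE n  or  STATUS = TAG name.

  c1: issue ADD r5<-Add1  regs: r0:6,r1:2,r2:6,r3:9,r4:1,r5:Add1
  c2: issue SUB r3<-Add2  regs: r0:6,r1:2,r2:6,r3:Add2,r4:1,r5:Add1
  c3: CDB Add1=8; issue SUB r2<-Add1  regs: r0:6,r1:2,r2:Add1,r3:Add2,r4:1,r5:8
  c4: issue SUB r5<-Add3  regs: r0:6,r1:2,r2:Add1,r3:Add2,r4:1,r5:Add3
  c5: CDB Add2=-7; issue ADD r1<-Add2  regs: r0:6,r1:Add2,r2:Add1,r3:-7,r4:1,r5:Add3
  c6: stall  regs: r0:6,r1:Add2,r2:Add1,r3:-7,r4:1,r5:Add3
  c7: CDB Add1=13; issue SUB r2<-Add1  regs: r0:6,r1:Add2,r2:Add1,r3:-7,r4:1,r5:Add3

STATUS = TAG Add3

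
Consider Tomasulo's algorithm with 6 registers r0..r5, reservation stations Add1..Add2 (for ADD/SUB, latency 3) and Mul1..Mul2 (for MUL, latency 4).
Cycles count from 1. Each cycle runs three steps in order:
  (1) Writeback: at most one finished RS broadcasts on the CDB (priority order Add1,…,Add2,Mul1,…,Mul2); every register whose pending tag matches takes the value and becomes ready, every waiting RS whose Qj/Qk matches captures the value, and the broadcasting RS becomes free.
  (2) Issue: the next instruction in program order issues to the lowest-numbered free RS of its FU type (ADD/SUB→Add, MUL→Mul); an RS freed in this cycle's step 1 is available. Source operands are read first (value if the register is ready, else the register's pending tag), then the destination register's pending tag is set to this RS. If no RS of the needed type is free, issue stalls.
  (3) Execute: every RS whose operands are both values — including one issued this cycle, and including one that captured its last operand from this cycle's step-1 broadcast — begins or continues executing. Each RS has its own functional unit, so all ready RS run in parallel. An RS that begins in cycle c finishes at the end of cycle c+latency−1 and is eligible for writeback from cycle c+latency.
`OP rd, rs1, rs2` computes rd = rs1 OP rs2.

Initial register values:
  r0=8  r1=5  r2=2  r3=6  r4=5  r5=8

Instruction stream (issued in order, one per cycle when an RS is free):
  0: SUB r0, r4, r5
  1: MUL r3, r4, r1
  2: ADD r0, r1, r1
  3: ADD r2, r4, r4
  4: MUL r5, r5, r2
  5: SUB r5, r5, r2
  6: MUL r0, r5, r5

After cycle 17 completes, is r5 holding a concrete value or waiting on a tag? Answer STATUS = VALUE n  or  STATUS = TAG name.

c1: issue SUB r0<-Add1 | r0:Add1,r1:5,r2:2,r3:6,r4:5,r5:8
c2: issue MUL r3<-Mul1 | r0:Add1,r1:5,r2:2,r3:Mul1,r4:5,r5:8
c3: issue ADD r0<-Add2 | r0:Add2,r1:5,r2:2,r3:Mul1,r4:5,r5:8
c4: CDB Add1=-3; issue ADD r2<-Add1 | r0:Add2,r1:5,r2:Add1,r3:Mul1,r4:5,r5:8
c5: issue MUL r5<-Mul2 | r0:Add2,r1:5,r2:Add1,r3:Mul1,r4:5,r5:Mul2
c6: CDB Add2=10; issue SUB r5<-Add2 | r0:10,r1:5,r2:Add1,r3:Mul1,r4:5,r5:Add2
c7: CDB Add1=10; stall | r0:10,r1:5,r2:10,r3:Mul1,r4:5,r5:Add2
c8: CDB Mul1=25; issue MUL r0<-Mul1 | r0:Mul1,r1:5,r2:10,r3:25,r4:5,r5:Add2
c9: - | r0:Mul1,r1:5,r2:10,r3:25,r4:5,r5:Add2
c10: - | r0:Mul1,r1:5,r2:10,r3:25,r4:5,r5:Add2
c11: CDB Mul2=80 | r0:Mul1,r1:5,r2:10,r3:25,r4:5,r5:Add2
c12: - | r0:Mul1,r1:5,r2:10,r3:25,r4:5,r5:Add2
c13: - | r0:Mul1,r1:5,r2:10,r3:25,r4:5,r5:Add2
c14: CDB Add2=70 | r0:Mul1,r1:5,r2:10,r3:25,r4:5,r5:70
c15: - | r0:Mul1,r1:5,r2:10,r3:25,r4:5,r5:70
c16: - | r0:Mul1,r1:5,r2:10,r3:25,r4:5,r5:70
c17: - | r0:Mul1,r1:5,r2:10,r3:25,r4:5,r5:70

STATUS = VALUE 70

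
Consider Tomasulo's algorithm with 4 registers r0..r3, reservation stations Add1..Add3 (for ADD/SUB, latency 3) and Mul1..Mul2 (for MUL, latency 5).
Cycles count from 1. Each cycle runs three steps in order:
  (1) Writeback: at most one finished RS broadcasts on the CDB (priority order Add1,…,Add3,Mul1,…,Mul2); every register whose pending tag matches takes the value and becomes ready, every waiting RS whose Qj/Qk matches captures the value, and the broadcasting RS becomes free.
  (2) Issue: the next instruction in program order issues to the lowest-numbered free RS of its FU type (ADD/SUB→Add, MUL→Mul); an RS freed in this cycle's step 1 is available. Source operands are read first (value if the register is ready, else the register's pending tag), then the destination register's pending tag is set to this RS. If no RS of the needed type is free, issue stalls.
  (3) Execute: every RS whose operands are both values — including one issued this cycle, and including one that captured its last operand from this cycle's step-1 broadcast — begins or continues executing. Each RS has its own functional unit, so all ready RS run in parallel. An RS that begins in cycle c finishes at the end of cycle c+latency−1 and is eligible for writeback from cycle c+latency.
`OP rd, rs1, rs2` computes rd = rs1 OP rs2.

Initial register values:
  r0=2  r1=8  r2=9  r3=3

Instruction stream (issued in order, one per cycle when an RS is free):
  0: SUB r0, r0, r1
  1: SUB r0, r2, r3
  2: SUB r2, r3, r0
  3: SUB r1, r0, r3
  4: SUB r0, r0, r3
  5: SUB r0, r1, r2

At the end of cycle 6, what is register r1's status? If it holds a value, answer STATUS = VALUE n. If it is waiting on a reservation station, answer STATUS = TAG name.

c1: issue SUB r0<-Add1 | r0:Add1,r1:8,r2:9,r3:3
c2: issue SUB r0<-Add2 | r0:Add2,r1:8,r2:9,r3:3
c3: issue SUB r2<-Add3 | r0:Add2,r1:8,r2:Add3,r3:3
c4: CDB Add1=-6; issue SUB r1<-Add1 | r0:Add2,r1:Add1,r2:Add3,r3:3
c5: CDB Add2=6; issue SUB r0<-Add2 | r0:Add2,r1:Add1,r2:Add3,r3:3
c6: stall | r0:Add2,r1:Add1,r2:Add3,r3:3

STATUS = TAG Add1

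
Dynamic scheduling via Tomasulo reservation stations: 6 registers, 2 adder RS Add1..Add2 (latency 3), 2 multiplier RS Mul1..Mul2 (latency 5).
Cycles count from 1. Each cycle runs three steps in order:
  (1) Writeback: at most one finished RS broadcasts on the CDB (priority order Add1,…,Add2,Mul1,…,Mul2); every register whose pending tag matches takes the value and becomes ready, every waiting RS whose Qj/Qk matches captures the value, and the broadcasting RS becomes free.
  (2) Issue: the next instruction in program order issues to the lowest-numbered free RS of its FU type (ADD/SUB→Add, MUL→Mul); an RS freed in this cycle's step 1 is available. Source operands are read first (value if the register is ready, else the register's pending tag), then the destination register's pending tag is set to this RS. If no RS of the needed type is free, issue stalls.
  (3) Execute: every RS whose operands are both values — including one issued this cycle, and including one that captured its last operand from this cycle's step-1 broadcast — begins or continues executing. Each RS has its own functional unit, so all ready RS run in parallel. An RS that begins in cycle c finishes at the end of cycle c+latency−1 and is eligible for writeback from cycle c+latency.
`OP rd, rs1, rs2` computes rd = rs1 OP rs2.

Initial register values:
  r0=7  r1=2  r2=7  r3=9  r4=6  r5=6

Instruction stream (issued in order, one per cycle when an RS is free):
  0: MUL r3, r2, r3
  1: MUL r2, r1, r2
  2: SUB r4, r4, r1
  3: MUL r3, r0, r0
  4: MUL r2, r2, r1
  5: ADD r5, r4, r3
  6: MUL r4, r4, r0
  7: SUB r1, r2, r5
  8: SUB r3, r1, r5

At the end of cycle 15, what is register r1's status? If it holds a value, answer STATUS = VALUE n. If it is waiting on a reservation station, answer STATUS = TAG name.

STATUS = TAG Add2

c1: issue MUL r3<-Mul1 | r0:7,r1:2,r2:7,r3:Mul1,r4:6,r5:6
c2: issue MUL r2<-Mul2 | r0:7,r1:2,r2:Mul2,r3:Mul1,r4:6,r5:6
c3: issue SUB r4<-Add1 | r0:7,r1:2,r2:Mul2,r3:Mul1,r4:Add1,r5:6
c4: stall | r0:7,r1:2,r2:Mul2,r3:Mul1,r4:Add1,r5:6
c5: stall | r0:7,r1:2,r2:Mul2,r3:Mul1,r4:Add1,r5:6
c6: CDB Add1=4; stall | r0:7,r1:2,r2:Mul2,r3:Mul1,r4:4,r5:6
c7: CDB Mul1=63; issue MUL r3<-Mul1 | r0:7,r1:2,r2:Mul2,r3:Mul1,r4:4,r5:6
c8: CDB Mul2=14; issue MUL r2<-Mul2 | r0:7,r1:2,r2:Mul2,r3:Mul1,r4:4,r5:6
c9: issue ADD r5<-Add1 | r0:7,r1:2,r2:Mul2,r3:Mul1,r4:4,r5:Add1
c10: stall | r0:7,r1:2,r2:Mul2,r3:Mul1,r4:4,r5:Add1
c11: stall | r0:7,r1:2,r2:Mul2,r3:Mul1,r4:4,r5:Add1
c12: CDB Mul1=49; issue MUL r4<-Mul1 | r0:7,r1:2,r2:Mul2,r3:49,r4:Mul1,r5:Add1
c13: CDB Mul2=28; issue SUB r1<-Add2 | r0:7,r1:Add2,r2:28,r3:49,r4:Mul1,r5:Add1
c14: stall | r0:7,r1:Add2,r2:28,r3:49,r4:Mul1,r5:Add1
c15: CDB Add1=53; issue SUB r3<-Add1 | r0:7,r1:Add2,r2:28,r3:Add1,r4:Mul1,r5:53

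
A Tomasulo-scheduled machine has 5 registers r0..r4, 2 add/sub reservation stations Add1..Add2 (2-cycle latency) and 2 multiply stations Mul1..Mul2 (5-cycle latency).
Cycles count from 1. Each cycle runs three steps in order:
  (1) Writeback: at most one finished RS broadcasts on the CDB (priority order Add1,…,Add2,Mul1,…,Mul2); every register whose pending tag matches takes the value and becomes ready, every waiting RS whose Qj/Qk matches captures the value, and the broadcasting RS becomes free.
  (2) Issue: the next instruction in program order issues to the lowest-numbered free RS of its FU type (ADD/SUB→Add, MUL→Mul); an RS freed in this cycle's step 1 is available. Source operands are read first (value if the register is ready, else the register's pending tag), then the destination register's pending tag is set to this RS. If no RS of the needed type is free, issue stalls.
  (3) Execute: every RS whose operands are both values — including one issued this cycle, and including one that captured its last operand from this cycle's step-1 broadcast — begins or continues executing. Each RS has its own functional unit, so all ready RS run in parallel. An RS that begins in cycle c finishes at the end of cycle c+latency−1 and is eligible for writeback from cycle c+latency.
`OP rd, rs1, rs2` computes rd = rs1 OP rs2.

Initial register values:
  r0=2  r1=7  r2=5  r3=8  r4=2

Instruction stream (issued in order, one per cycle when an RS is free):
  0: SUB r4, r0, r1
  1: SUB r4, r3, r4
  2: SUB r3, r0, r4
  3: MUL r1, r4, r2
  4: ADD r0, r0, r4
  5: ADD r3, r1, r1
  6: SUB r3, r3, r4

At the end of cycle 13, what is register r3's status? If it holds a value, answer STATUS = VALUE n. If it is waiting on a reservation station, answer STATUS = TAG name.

STATUS = TAG Add2

c1: issue SUB r4<-Add1 | r0:2,r1:7,r2:5,r3:8,r4:Add1
c2: issue SUB r4<-Add2 | r0:2,r1:7,r2:5,r3:8,r4:Add2
c3: CDB Add1=-5; issue SUB r3<-Add1 | r0:2,r1:7,r2:5,r3:Add1,r4:Add2
c4: issue MUL r1<-Mul1 | r0:2,r1:Mul1,r2:5,r3:Add1,r4:Add2
c5: CDB Add2=13; issue ADD r0<-Add2 | r0:Add2,r1:Mul1,r2:5,r3:Add1,r4:13
c6: stall | r0:Add2,r1:Mul1,r2:5,r3:Add1,r4:13
c7: CDB Add1=-11; issue ADD r3<-Add1 | r0:Add2,r1:Mul1,r2:5,r3:Add1,r4:13
c8: CDB Add2=15; issue SUB r3<-Add2 | r0:15,r1:Mul1,r2:5,r3:Add2,r4:13
c9: - | r0:15,r1:Mul1,r2:5,r3:Add2,r4:13
c10: CDB Mul1=65 | r0:15,r1:65,r2:5,r3:Add2,r4:13
c11: - | r0:15,r1:65,r2:5,r3:Add2,r4:13
c12: CDB Add1=130 | r0:15,r1:65,r2:5,r3:Add2,r4:13
c13: - | r0:15,r1:65,r2:5,r3:Add2,r4:13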